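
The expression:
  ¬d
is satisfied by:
  {d: False}


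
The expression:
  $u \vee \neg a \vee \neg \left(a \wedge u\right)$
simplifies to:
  $\text{True}$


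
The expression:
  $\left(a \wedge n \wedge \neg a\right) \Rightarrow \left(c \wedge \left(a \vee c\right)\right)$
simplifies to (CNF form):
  $\text{True}$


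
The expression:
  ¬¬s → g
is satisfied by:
  {g: True, s: False}
  {s: False, g: False}
  {s: True, g: True}


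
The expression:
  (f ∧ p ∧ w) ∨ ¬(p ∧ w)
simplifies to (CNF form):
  f ∨ ¬p ∨ ¬w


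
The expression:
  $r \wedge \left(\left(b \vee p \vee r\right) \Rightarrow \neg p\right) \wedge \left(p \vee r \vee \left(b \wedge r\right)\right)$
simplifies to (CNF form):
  $r \wedge \neg p$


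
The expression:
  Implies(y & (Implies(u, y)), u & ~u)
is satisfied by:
  {y: False}


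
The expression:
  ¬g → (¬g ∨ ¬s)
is always true.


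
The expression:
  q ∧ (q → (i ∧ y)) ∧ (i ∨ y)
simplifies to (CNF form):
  i ∧ q ∧ y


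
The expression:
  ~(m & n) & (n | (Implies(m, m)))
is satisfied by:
  {m: False, n: False}
  {n: True, m: False}
  {m: True, n: False}


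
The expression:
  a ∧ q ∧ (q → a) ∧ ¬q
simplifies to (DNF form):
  False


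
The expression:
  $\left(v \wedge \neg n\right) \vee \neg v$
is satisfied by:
  {v: False, n: False}
  {n: True, v: False}
  {v: True, n: False}


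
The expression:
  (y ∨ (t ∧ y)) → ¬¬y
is always true.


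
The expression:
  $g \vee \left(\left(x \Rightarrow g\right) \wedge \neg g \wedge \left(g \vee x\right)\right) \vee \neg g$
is always true.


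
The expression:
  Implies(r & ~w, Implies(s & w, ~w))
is always true.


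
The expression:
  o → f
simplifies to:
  f ∨ ¬o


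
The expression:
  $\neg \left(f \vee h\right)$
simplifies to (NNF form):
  $\neg f \wedge \neg h$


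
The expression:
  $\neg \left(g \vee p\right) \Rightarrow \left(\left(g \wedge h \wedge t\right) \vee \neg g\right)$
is always true.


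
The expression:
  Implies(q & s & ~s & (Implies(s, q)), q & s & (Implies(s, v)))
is always true.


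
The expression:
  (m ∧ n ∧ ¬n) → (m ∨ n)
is always true.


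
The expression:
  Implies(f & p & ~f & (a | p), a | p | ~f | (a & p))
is always true.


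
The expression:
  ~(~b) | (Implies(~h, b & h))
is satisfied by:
  {b: True, h: True}
  {b: True, h: False}
  {h: True, b: False}


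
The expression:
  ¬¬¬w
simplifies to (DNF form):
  ¬w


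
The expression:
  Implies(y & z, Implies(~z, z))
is always true.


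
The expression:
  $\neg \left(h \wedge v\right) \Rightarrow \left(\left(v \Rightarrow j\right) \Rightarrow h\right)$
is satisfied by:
  {h: True, v: True, j: False}
  {h: True, v: False, j: False}
  {j: True, h: True, v: True}
  {j: True, h: True, v: False}
  {v: True, j: False, h: False}


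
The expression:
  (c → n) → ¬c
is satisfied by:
  {c: False, n: False}
  {n: True, c: False}
  {c: True, n: False}


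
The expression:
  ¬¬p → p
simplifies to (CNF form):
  True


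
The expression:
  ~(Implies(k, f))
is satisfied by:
  {k: True, f: False}


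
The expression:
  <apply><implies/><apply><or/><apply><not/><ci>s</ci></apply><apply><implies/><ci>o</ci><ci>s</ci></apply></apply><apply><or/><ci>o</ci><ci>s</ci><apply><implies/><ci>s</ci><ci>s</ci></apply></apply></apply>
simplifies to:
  <true/>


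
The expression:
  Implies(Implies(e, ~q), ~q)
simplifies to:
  e | ~q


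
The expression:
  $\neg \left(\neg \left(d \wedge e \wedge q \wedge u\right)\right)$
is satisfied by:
  {e: True, u: True, d: True, q: True}


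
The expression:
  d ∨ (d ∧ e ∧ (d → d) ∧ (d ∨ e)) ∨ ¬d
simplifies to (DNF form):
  True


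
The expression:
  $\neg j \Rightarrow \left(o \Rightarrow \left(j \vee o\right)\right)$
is always true.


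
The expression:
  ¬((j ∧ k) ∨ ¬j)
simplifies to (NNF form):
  j ∧ ¬k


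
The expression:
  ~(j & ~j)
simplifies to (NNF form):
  True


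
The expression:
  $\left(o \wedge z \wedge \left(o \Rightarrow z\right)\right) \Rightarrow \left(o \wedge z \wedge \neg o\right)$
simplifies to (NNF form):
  $\neg o \vee \neg z$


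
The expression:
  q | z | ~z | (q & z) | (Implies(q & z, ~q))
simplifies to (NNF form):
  True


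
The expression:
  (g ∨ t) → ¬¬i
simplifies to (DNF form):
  i ∨ (¬g ∧ ¬t)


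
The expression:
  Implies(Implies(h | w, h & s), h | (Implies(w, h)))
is always true.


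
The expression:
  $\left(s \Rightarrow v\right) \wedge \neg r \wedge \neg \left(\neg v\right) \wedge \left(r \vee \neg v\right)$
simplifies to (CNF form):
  $\text{False}$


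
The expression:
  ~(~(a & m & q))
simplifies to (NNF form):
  a & m & q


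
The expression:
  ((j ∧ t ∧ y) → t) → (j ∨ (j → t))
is always true.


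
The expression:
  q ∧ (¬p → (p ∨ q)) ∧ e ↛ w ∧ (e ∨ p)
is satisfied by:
  {e: True, q: True, w: False}


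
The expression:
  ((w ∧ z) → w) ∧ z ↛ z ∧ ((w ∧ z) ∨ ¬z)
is never true.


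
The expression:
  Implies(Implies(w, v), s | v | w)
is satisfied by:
  {s: True, v: True, w: True}
  {s: True, v: True, w: False}
  {s: True, w: True, v: False}
  {s: True, w: False, v: False}
  {v: True, w: True, s: False}
  {v: True, w: False, s: False}
  {w: True, v: False, s: False}


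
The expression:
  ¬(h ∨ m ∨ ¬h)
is never true.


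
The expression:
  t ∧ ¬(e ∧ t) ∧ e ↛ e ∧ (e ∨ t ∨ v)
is never true.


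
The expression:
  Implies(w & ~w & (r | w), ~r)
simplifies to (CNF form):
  True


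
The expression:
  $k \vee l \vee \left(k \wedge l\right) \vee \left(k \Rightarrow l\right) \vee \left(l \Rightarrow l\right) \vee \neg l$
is always true.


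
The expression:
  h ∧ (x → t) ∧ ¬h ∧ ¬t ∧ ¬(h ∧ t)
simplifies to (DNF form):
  False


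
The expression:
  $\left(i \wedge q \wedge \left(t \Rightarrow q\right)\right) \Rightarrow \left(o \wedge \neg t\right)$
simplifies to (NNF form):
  $\left(o \wedge \neg t\right) \vee \neg i \vee \neg q$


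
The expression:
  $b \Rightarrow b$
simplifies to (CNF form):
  $\text{True}$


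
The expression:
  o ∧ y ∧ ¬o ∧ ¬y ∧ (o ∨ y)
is never true.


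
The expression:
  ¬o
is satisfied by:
  {o: False}


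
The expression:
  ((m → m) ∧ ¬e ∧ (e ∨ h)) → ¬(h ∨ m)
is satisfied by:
  {e: True, h: False}
  {h: False, e: False}
  {h: True, e: True}


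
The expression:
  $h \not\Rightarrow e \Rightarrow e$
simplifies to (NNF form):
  $e \vee \neg h$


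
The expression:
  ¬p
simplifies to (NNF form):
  ¬p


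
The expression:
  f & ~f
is never true.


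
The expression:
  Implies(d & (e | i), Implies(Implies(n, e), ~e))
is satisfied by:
  {e: False, d: False}
  {d: True, e: False}
  {e: True, d: False}


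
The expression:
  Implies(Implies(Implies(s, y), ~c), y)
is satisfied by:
  {y: True, c: True, s: False}
  {y: True, s: False, c: False}
  {y: True, c: True, s: True}
  {y: True, s: True, c: False}
  {c: True, s: False, y: False}


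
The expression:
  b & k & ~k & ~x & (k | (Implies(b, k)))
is never true.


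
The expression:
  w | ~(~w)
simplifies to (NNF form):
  w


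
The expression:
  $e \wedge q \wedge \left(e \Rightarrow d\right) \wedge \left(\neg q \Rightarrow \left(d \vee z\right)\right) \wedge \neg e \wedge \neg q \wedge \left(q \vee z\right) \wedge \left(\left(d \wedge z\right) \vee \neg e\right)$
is never true.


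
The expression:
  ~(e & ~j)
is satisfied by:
  {j: True, e: False}
  {e: False, j: False}
  {e: True, j: True}


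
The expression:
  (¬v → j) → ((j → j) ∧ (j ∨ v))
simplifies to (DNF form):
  True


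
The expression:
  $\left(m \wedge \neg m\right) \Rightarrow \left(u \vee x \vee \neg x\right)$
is always true.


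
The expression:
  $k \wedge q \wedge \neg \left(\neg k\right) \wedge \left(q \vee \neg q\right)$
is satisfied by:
  {q: True, k: True}


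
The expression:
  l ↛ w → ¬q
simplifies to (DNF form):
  w ∨ ¬l ∨ ¬q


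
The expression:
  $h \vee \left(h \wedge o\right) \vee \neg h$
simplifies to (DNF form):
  $\text{True}$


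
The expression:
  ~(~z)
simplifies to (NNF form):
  z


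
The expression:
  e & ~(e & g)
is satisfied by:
  {e: True, g: False}


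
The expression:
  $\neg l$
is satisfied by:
  {l: False}


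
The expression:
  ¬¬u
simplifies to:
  u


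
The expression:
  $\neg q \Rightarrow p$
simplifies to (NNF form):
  $p \vee q$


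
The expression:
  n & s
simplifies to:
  n & s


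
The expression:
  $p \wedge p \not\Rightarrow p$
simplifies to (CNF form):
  $\text{False}$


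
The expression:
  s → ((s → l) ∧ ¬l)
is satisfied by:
  {s: False}


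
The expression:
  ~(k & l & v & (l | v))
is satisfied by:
  {l: False, k: False, v: False}
  {v: True, l: False, k: False}
  {k: True, l: False, v: False}
  {v: True, k: True, l: False}
  {l: True, v: False, k: False}
  {v: True, l: True, k: False}
  {k: True, l: True, v: False}


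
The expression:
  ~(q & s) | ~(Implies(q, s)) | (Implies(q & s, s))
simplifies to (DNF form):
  True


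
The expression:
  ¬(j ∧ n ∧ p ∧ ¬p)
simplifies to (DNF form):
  True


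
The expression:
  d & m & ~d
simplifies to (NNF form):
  False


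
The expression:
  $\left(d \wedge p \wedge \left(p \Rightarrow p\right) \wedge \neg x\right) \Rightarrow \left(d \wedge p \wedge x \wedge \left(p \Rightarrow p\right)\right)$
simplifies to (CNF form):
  $x \vee \neg d \vee \neg p$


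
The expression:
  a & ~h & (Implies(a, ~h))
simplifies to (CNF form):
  a & ~h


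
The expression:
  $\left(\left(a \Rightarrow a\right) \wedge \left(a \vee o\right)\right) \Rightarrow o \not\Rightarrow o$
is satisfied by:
  {o: False, a: False}


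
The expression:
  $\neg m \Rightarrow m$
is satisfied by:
  {m: True}


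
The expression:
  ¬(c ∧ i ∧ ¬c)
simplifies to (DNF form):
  True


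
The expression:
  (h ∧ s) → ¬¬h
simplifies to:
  True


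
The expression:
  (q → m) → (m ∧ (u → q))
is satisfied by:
  {q: True, m: True, u: False}
  {q: True, m: False, u: False}
  {q: True, u: True, m: True}
  {q: True, u: True, m: False}
  {m: True, u: False, q: False}


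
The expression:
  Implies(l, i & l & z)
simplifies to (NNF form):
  ~l | (i & z)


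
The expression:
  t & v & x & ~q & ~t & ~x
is never true.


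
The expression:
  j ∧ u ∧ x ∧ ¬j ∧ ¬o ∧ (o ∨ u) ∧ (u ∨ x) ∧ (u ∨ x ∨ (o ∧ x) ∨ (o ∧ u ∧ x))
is never true.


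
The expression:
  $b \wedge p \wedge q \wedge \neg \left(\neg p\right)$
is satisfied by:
  {p: True, b: True, q: True}


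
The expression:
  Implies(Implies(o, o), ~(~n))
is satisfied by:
  {n: True}


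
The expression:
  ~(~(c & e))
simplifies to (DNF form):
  c & e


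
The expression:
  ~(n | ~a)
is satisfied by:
  {a: True, n: False}


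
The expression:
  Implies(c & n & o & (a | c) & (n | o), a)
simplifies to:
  a | ~c | ~n | ~o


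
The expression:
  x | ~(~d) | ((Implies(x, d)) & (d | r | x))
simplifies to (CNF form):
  d | r | x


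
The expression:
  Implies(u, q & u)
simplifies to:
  q | ~u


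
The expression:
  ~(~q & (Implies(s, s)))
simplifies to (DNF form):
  q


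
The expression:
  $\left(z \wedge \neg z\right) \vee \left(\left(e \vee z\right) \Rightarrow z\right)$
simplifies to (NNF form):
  $z \vee \neg e$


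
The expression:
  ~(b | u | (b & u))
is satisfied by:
  {u: False, b: False}


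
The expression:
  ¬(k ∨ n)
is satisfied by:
  {n: False, k: False}


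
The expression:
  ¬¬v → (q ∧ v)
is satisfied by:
  {q: True, v: False}
  {v: False, q: False}
  {v: True, q: True}


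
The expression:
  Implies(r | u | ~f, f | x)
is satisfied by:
  {x: True, f: True}
  {x: True, f: False}
  {f: True, x: False}


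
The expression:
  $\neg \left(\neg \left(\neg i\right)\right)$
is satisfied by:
  {i: False}


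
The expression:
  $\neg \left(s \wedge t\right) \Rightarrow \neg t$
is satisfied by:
  {s: True, t: False}
  {t: False, s: False}
  {t: True, s: True}


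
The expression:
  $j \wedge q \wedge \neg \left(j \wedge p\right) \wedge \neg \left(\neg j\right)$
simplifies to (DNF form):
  $j \wedge q \wedge \neg p$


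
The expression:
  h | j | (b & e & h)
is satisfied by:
  {h: True, j: True}
  {h: True, j: False}
  {j: True, h: False}


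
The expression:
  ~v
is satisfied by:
  {v: False}


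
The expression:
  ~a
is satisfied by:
  {a: False}


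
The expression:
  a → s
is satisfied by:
  {s: True, a: False}
  {a: False, s: False}
  {a: True, s: True}


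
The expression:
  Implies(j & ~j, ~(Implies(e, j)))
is always true.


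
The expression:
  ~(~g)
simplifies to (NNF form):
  g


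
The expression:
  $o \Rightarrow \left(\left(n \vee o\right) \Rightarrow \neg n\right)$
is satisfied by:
  {o: False, n: False}
  {n: True, o: False}
  {o: True, n: False}


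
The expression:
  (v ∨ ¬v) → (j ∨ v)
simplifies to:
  j ∨ v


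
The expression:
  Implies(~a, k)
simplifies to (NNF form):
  a | k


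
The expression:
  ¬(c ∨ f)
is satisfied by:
  {f: False, c: False}


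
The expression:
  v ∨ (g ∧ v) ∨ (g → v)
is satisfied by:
  {v: True, g: False}
  {g: False, v: False}
  {g: True, v: True}


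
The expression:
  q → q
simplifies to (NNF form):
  True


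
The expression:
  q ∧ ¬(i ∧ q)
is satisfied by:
  {q: True, i: False}


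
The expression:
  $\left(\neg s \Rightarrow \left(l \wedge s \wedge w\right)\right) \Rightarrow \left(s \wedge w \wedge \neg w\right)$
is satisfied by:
  {s: False}


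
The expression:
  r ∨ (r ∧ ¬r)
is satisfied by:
  {r: True}


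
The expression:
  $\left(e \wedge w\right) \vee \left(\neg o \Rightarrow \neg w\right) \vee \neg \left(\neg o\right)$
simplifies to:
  $e \vee o \vee \neg w$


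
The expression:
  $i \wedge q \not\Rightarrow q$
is never true.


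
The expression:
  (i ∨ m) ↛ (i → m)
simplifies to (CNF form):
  i ∧ ¬m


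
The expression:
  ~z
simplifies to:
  ~z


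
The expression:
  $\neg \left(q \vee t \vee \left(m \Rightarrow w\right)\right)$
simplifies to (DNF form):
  $m \wedge \neg q \wedge \neg t \wedge \neg w$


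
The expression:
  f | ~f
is always true.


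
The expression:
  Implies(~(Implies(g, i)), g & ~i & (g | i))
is always true.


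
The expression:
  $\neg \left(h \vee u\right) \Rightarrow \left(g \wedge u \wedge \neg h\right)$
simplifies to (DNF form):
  $h \vee u$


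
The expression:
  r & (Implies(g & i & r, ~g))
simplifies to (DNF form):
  (r & ~g) | (r & ~i)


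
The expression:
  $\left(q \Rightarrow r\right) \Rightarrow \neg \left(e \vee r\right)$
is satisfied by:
  {q: True, e: False, r: False}
  {e: False, r: False, q: False}
  {q: True, e: True, r: False}


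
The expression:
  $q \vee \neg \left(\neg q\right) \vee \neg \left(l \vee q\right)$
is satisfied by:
  {q: True, l: False}
  {l: False, q: False}
  {l: True, q: True}


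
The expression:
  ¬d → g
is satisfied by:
  {d: True, g: True}
  {d: True, g: False}
  {g: True, d: False}


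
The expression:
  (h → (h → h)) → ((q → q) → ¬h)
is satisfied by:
  {h: False}


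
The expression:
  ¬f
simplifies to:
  ¬f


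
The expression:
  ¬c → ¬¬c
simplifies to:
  c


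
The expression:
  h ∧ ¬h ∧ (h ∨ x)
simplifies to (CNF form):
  False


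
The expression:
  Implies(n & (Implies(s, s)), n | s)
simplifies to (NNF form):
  True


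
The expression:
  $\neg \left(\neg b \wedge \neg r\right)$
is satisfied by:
  {r: True, b: True}
  {r: True, b: False}
  {b: True, r: False}


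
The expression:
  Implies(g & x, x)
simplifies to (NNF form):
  True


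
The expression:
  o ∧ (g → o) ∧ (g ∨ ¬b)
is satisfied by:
  {o: True, g: True, b: False}
  {o: True, g: False, b: False}
  {o: True, b: True, g: True}


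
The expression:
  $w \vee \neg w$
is always true.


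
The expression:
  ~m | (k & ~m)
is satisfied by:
  {m: False}


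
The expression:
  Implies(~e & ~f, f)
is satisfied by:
  {e: True, f: True}
  {e: True, f: False}
  {f: True, e: False}


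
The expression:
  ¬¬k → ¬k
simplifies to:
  ¬k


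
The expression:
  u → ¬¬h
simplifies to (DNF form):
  h ∨ ¬u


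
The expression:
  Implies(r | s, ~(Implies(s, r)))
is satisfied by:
  {r: False}


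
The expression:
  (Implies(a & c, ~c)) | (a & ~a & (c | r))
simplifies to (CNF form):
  ~a | ~c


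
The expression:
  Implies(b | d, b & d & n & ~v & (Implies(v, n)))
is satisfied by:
  {n: True, v: False, d: False, b: False}
  {n: False, v: False, d: False, b: False}
  {v: True, n: True, b: False, d: False}
  {v: True, b: False, n: False, d: False}
  {b: True, d: True, n: True, v: False}


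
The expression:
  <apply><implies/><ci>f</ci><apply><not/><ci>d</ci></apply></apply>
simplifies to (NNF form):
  <apply><or/><apply><not/><ci>d</ci></apply><apply><not/><ci>f</ci></apply></apply>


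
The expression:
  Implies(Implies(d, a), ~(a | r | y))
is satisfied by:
  {d: True, y: False, a: False, r: False}
  {r: True, d: True, y: False, a: False}
  {d: True, y: True, r: False, a: False}
  {r: True, d: True, y: True, a: False}
  {r: False, y: False, d: False, a: False}


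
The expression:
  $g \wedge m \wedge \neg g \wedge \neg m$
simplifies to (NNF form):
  $\text{False}$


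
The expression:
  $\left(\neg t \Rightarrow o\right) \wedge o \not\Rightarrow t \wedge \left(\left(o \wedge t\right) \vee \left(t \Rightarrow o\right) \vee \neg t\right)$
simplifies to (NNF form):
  $o \wedge \neg t$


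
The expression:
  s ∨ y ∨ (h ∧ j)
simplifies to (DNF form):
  s ∨ y ∨ (h ∧ j)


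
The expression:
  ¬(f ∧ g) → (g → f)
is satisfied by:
  {f: True, g: False}
  {g: False, f: False}
  {g: True, f: True}


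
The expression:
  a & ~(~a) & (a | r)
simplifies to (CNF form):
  a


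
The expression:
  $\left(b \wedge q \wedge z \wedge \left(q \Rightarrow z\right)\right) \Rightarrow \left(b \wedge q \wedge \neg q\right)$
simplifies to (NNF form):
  $\neg b \vee \neg q \vee \neg z$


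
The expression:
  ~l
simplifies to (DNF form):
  ~l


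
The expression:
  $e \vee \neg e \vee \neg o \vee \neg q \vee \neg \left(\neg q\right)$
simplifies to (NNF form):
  $\text{True}$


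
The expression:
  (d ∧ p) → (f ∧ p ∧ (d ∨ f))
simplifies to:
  f ∨ ¬d ∨ ¬p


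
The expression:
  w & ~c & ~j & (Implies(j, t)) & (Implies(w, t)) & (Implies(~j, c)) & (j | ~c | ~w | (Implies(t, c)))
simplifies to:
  False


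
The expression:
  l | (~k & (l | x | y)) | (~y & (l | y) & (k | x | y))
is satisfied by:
  {y: True, l: True, x: True, k: False}
  {y: True, l: True, x: False, k: False}
  {l: True, x: True, k: False, y: False}
  {l: True, x: False, k: False, y: False}
  {y: True, l: True, k: True, x: True}
  {y: True, l: True, k: True, x: False}
  {l: True, k: True, x: True, y: False}
  {l: True, k: True, x: False, y: False}
  {y: True, k: False, x: True, l: False}
  {y: True, k: False, x: False, l: False}
  {x: True, l: False, k: False, y: False}


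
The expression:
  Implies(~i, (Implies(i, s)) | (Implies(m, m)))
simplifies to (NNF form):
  True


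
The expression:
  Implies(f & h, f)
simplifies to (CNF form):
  True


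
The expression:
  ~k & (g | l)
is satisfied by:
  {l: True, g: True, k: False}
  {l: True, k: False, g: False}
  {g: True, k: False, l: False}


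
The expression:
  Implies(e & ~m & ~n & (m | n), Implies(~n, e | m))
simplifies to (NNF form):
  True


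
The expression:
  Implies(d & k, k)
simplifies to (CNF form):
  True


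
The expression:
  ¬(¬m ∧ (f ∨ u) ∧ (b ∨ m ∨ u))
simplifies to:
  m ∨ (¬b ∧ ¬u) ∨ (¬f ∧ ¬u)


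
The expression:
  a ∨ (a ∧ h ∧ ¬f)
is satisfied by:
  {a: True}


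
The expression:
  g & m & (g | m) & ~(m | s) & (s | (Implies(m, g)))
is never true.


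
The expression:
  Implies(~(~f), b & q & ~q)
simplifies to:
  ~f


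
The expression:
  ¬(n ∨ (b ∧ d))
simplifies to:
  ¬n ∧ (¬b ∨ ¬d)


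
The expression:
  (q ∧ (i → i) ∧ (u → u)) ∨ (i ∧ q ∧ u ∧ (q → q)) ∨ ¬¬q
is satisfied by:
  {q: True}


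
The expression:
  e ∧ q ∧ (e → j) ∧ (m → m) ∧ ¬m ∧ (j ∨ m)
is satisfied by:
  {j: True, e: True, q: True, m: False}


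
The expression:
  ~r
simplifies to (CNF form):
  ~r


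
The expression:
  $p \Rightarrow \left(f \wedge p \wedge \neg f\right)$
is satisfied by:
  {p: False}


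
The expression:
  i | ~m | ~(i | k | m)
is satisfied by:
  {i: True, m: False}
  {m: False, i: False}
  {m: True, i: True}


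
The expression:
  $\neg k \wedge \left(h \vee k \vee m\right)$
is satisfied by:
  {m: True, h: True, k: False}
  {m: True, h: False, k: False}
  {h: True, m: False, k: False}


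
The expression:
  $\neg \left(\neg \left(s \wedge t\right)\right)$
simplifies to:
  $s \wedge t$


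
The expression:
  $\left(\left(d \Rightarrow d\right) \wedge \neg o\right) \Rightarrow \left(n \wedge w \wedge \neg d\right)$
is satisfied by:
  {o: True, w: True, n: True, d: False}
  {o: True, w: True, d: False, n: False}
  {o: True, n: True, d: False, w: False}
  {o: True, d: False, n: False, w: False}
  {o: True, w: True, d: True, n: True}
  {o: True, w: True, d: True, n: False}
  {o: True, d: True, n: True, w: False}
  {o: True, d: True, n: False, w: False}
  {w: True, n: True, d: False, o: False}


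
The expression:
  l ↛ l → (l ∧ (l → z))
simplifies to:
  True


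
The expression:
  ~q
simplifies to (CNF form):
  ~q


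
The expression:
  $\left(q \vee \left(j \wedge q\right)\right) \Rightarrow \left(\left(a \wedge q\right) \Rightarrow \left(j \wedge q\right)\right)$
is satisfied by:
  {j: True, q: False, a: False}
  {j: False, q: False, a: False}
  {a: True, j: True, q: False}
  {a: True, j: False, q: False}
  {q: True, j: True, a: False}
  {q: True, j: False, a: False}
  {q: True, a: True, j: True}


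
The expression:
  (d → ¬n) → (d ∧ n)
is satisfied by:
  {d: True, n: True}


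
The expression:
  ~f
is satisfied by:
  {f: False}


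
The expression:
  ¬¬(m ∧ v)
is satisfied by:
  {m: True, v: True}


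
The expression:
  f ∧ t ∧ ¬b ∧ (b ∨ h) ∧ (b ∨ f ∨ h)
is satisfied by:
  {t: True, h: True, f: True, b: False}


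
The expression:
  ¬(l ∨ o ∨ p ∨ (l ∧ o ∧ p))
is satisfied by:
  {o: False, p: False, l: False}


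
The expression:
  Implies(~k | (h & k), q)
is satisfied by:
  {k: True, q: True, h: False}
  {q: True, h: False, k: False}
  {k: True, q: True, h: True}
  {q: True, h: True, k: False}
  {k: True, h: False, q: False}


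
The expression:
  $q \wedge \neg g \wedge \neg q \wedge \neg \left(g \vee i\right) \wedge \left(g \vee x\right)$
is never true.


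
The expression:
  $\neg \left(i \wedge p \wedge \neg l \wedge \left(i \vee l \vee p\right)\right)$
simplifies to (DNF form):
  $l \vee \neg i \vee \neg p$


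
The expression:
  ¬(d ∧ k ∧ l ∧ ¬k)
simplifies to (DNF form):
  True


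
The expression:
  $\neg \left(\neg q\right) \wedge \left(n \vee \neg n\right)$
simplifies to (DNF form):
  $q$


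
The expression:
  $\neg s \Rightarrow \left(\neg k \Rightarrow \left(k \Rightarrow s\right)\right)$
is always true.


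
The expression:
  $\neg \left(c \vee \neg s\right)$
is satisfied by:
  {s: True, c: False}


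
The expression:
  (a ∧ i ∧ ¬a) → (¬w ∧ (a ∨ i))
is always true.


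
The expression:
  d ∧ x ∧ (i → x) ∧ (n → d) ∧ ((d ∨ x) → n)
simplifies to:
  d ∧ n ∧ x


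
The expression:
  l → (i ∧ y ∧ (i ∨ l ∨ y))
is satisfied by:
  {y: True, i: True, l: False}
  {y: True, i: False, l: False}
  {i: True, y: False, l: False}
  {y: False, i: False, l: False}
  {y: True, l: True, i: True}


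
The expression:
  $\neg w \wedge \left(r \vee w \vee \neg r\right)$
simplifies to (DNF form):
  $\neg w$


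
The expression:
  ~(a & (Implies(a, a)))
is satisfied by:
  {a: False}


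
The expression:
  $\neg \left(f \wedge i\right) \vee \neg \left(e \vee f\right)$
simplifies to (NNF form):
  $\neg f \vee \neg i$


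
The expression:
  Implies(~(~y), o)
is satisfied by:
  {o: True, y: False}
  {y: False, o: False}
  {y: True, o: True}


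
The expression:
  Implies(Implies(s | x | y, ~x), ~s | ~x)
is always true.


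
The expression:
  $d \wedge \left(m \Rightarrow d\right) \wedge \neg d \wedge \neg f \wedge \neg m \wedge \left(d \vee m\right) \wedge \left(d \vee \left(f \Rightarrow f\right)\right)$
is never true.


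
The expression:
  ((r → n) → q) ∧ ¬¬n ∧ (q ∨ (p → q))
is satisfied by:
  {q: True, n: True}


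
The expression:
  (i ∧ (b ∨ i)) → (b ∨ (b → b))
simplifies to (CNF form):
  True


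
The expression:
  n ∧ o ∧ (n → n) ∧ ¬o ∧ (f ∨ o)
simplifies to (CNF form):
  False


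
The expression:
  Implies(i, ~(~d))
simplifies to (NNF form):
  d | ~i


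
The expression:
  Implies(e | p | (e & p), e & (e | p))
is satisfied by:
  {e: True, p: False}
  {p: False, e: False}
  {p: True, e: True}


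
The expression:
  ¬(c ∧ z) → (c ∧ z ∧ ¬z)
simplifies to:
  c ∧ z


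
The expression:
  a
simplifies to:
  a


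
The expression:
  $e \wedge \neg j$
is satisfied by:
  {e: True, j: False}


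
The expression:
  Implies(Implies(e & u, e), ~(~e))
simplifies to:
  e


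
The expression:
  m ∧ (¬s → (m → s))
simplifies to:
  m ∧ s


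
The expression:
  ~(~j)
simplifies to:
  j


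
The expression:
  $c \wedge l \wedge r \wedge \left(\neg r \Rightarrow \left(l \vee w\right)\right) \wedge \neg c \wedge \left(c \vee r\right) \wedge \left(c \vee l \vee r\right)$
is never true.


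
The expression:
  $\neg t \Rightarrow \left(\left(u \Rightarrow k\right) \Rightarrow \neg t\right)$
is always true.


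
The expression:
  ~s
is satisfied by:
  {s: False}


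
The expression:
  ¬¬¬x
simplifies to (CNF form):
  ¬x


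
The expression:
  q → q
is always true.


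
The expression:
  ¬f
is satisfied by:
  {f: False}


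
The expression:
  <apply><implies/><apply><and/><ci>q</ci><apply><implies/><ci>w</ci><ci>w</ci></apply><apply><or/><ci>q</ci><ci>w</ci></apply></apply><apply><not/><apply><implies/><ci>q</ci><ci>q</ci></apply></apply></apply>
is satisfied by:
  {q: False}


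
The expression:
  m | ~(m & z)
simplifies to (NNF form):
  True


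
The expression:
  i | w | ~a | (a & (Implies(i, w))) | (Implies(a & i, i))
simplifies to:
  True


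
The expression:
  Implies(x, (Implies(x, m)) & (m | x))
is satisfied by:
  {m: True, x: False}
  {x: False, m: False}
  {x: True, m: True}


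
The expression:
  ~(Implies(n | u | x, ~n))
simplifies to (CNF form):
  n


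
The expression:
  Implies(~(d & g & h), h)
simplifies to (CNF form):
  h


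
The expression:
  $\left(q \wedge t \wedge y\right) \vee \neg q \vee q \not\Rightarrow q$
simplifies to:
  $\left(t \wedge y\right) \vee \neg q$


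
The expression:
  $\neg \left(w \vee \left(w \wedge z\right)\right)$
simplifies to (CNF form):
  $\neg w$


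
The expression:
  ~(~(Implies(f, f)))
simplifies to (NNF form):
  True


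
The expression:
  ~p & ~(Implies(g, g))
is never true.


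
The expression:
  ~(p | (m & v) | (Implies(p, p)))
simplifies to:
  False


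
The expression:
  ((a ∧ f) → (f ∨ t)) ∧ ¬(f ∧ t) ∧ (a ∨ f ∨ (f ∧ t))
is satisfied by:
  {a: True, f: False, t: False}
  {a: True, t: True, f: False}
  {a: True, f: True, t: False}
  {f: True, t: False, a: False}


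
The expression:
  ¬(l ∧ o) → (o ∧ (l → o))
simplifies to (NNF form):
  o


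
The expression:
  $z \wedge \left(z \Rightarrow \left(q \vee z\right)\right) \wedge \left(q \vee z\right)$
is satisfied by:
  {z: True}


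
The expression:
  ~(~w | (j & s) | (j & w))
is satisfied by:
  {w: True, j: False}


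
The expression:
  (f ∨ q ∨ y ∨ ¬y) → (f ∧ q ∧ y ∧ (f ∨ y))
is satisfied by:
  {f: True, y: True, q: True}


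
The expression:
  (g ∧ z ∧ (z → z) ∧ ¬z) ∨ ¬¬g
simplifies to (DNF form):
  g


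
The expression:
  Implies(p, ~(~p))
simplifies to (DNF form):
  True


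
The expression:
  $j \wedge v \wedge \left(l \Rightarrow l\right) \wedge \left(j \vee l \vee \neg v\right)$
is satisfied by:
  {j: True, v: True}


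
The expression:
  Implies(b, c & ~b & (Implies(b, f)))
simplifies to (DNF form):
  ~b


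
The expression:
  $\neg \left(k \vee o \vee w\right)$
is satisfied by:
  {o: False, w: False, k: False}


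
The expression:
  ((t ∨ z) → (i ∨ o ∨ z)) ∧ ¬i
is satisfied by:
  {o: True, z: True, t: False, i: False}
  {o: True, z: False, t: False, i: False}
  {z: True, o: False, t: False, i: False}
  {o: False, z: False, t: False, i: False}
  {o: True, t: True, z: True, i: False}
  {o: True, t: True, z: False, i: False}
  {t: True, z: True, o: False, i: False}


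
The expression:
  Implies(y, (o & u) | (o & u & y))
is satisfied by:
  {u: True, o: True, y: False}
  {u: True, o: False, y: False}
  {o: True, u: False, y: False}
  {u: False, o: False, y: False}
  {y: True, u: True, o: True}


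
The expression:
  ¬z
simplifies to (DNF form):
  ¬z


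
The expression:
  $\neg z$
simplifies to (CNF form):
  $\neg z$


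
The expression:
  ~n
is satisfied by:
  {n: False}


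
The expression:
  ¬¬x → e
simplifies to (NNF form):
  e ∨ ¬x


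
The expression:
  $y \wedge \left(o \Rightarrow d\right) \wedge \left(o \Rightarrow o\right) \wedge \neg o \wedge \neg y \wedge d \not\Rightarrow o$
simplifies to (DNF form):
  $\text{False}$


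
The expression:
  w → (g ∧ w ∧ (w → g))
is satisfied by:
  {g: True, w: False}
  {w: False, g: False}
  {w: True, g: True}


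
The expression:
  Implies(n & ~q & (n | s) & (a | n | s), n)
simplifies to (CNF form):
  True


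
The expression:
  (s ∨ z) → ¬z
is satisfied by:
  {z: False}


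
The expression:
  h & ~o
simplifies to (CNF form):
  h & ~o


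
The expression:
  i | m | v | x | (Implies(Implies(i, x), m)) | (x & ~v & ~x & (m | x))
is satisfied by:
  {i: True, x: True, m: True, v: True}
  {i: True, x: True, m: True, v: False}
  {i: True, x: True, v: True, m: False}
  {i: True, x: True, v: False, m: False}
  {i: True, m: True, v: True, x: False}
  {i: True, m: True, v: False, x: False}
  {i: True, m: False, v: True, x: False}
  {i: True, m: False, v: False, x: False}
  {x: True, m: True, v: True, i: False}
  {x: True, m: True, v: False, i: False}
  {x: True, v: True, m: False, i: False}
  {x: True, v: False, m: False, i: False}
  {m: True, v: True, x: False, i: False}
  {m: True, x: False, v: False, i: False}
  {v: True, x: False, m: False, i: False}


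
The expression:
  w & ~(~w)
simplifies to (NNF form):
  w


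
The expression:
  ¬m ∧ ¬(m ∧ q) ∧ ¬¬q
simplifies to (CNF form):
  q ∧ ¬m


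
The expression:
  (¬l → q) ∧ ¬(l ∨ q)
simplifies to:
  False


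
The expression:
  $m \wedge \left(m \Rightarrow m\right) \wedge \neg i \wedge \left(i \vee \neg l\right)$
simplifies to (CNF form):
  $m \wedge \neg i \wedge \neg l$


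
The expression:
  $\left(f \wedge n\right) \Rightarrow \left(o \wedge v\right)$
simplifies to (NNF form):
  $\left(o \wedge v\right) \vee \neg f \vee \neg n$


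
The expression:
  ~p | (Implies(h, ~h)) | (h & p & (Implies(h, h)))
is always true.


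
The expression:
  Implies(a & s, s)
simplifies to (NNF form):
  True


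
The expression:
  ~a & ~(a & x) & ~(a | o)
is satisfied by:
  {o: False, a: False}


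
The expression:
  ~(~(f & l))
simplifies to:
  f & l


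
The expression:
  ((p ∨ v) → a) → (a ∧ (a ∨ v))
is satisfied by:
  {a: True, v: True, p: True}
  {a: True, v: True, p: False}
  {a: True, p: True, v: False}
  {a: True, p: False, v: False}
  {v: True, p: True, a: False}
  {v: True, p: False, a: False}
  {p: True, v: False, a: False}


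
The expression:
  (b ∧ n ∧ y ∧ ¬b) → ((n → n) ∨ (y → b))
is always true.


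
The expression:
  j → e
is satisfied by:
  {e: True, j: False}
  {j: False, e: False}
  {j: True, e: True}


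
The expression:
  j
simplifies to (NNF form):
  j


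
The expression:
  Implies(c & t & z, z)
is always true.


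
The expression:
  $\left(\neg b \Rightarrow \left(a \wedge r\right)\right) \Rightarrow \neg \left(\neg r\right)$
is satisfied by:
  {r: True, b: False}
  {b: False, r: False}
  {b: True, r: True}


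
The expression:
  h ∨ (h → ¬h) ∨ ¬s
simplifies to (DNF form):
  True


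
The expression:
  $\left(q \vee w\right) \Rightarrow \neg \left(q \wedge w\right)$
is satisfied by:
  {w: False, q: False}
  {q: True, w: False}
  {w: True, q: False}


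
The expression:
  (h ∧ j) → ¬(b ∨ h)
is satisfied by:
  {h: False, j: False}
  {j: True, h: False}
  {h: True, j: False}


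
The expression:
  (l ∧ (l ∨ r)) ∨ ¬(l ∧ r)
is always true.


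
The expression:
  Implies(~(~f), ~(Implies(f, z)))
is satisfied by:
  {z: False, f: False}
  {f: True, z: False}
  {z: True, f: False}


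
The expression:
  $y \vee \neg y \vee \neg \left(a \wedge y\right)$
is always true.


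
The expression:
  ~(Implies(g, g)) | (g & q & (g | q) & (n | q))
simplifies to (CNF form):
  g & q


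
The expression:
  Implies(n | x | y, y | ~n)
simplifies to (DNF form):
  y | ~n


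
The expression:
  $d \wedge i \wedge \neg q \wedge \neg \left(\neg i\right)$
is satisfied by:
  {i: True, d: True, q: False}


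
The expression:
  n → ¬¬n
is always true.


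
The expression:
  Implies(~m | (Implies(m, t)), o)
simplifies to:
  o | (m & ~t)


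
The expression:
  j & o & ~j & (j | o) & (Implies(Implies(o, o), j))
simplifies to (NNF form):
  False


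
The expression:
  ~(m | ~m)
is never true.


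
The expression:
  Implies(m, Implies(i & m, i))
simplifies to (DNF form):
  True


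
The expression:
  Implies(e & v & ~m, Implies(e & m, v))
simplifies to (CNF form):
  True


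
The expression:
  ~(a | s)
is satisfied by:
  {a: False, s: False}


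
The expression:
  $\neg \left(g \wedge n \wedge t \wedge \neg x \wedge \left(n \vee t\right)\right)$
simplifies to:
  $x \vee \neg g \vee \neg n \vee \neg t$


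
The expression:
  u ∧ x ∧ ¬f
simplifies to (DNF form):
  u ∧ x ∧ ¬f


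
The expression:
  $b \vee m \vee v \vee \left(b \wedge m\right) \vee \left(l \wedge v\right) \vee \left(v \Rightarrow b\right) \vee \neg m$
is always true.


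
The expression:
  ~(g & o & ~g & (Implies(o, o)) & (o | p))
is always true.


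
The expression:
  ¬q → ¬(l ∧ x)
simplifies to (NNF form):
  q ∨ ¬l ∨ ¬x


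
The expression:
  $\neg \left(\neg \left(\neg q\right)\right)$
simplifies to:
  $\neg q$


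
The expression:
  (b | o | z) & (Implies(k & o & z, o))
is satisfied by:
  {b: True, o: True, z: True}
  {b: True, o: True, z: False}
  {b: True, z: True, o: False}
  {b: True, z: False, o: False}
  {o: True, z: True, b: False}
  {o: True, z: False, b: False}
  {z: True, o: False, b: False}


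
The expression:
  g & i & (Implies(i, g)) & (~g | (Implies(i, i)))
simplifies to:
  g & i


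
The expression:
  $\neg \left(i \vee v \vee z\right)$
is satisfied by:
  {v: False, z: False, i: False}


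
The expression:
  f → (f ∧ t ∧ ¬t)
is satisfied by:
  {f: False}


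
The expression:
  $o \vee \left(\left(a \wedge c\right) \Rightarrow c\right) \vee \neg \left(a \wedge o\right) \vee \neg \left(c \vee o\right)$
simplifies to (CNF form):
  $\text{True}$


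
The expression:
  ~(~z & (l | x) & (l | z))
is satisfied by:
  {z: True, l: False}
  {l: False, z: False}
  {l: True, z: True}


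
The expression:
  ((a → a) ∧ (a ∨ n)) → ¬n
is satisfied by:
  {n: False}


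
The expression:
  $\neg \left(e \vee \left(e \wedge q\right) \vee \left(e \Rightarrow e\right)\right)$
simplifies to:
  $\text{False}$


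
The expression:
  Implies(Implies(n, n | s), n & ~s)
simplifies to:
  n & ~s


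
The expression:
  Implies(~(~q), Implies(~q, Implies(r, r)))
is always true.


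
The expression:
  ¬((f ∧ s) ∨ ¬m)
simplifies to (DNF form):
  (m ∧ ¬f) ∨ (m ∧ ¬s)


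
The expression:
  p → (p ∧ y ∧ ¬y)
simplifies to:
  ¬p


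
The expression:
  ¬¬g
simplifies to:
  g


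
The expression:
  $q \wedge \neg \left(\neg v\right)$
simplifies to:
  $q \wedge v$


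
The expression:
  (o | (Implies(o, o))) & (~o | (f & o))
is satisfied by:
  {f: True, o: False}
  {o: False, f: False}
  {o: True, f: True}


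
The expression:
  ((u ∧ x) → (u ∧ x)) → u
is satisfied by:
  {u: True}


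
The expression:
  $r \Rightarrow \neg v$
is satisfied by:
  {v: False, r: False}
  {r: True, v: False}
  {v: True, r: False}


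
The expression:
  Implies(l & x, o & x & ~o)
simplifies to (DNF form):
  ~l | ~x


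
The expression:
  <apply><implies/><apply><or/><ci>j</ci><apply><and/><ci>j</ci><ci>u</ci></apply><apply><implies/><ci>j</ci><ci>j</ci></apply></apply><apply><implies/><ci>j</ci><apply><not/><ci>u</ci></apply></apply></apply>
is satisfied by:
  {u: False, j: False}
  {j: True, u: False}
  {u: True, j: False}


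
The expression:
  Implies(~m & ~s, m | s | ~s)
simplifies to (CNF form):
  True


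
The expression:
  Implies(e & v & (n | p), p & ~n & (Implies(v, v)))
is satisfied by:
  {v: False, n: False, e: False}
  {e: True, v: False, n: False}
  {n: True, v: False, e: False}
  {e: True, n: True, v: False}
  {v: True, e: False, n: False}
  {e: True, v: True, n: False}
  {n: True, v: True, e: False}


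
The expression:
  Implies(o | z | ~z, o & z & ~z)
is never true.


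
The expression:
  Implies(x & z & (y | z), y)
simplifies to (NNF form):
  y | ~x | ~z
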